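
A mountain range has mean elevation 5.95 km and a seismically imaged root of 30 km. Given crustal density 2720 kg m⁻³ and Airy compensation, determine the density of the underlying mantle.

3260 kg m⁻³

Airy balance: ρ_c h = (ρ_m − ρ_c) r → ρ_m = ρ_c (1 + h/r).
ρ_m = 2720 × (1 + 5.95 km/30 km) = 3260 kg m⁻³.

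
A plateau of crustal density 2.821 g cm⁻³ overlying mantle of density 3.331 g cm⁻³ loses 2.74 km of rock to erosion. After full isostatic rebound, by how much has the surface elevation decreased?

Rebound u = e ρ_c/ρ_m = 2.74 km × 2.821/3.331 = 2.32 km.
Net surface drop = e − u = 2.74 km − 2.32 km = e (ρ_m − ρ_c)/ρ_m = 0.42 km.

0.42 km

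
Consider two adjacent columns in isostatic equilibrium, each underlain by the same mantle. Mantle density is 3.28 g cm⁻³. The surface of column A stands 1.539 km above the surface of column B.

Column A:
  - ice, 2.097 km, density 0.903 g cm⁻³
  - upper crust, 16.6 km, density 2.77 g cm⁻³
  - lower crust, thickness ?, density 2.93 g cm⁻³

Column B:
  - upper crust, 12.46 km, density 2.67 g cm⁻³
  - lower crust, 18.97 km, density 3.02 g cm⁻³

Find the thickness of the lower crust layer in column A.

Take the compensation level at the base of the deeper column (depth z_c below the surface of column A) and equate Σ ρ_i t_i down to z_c; mantle fills any gap and the z_c terms cancel.
Column A: 2.097×0.903 + 16.6×2.77 + x×2.93 + (z_c − 18.697 − x)×3.28
Column B: 1.539×0 + 12.46×2.67 + 18.97×3.02 + (z_c − 1.539 − 31.43)×3.28
The z_c×3.28 term appears on both sides and cancels. Collect the known terms of each column as K = Σ(ρt)_known − 3.28 × (depth of known layers): K_A = 47.875591 − 3.28×18.697 = −13.450569; K_B = 90.5576 − 3.28×(1.539 + 31.43) = −17.58072.
Balance: K_A − x×(3.28 − 2.93) = K_B, so x = (K_A − K_B)/(3.28 − 2.93) = 4.13015/0.35 = 11.8 km.

11.8 km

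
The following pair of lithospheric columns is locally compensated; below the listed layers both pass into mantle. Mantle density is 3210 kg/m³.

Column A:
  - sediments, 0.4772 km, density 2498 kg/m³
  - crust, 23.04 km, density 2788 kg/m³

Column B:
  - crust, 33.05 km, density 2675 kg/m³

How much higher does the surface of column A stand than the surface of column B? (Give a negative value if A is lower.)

−2.37 km

For any compensation level in the mantle, the mantle terms cancel and isostasy reduces to e = (Σt_A − Σt_B) − (Σ(ρt)_A − Σ(ρt)_B) / ρ_m.
Σt_A = 23.5172 km; Σt_B = 33.05 km; Σ(ρt)_A = 65427.5656; Σ(ρt)_B = 88408.75 (in km·kg/m³).
e = (23.5172 − 33.05) − (65427.5656 − 88408.75) / 3210 = −2.37 km.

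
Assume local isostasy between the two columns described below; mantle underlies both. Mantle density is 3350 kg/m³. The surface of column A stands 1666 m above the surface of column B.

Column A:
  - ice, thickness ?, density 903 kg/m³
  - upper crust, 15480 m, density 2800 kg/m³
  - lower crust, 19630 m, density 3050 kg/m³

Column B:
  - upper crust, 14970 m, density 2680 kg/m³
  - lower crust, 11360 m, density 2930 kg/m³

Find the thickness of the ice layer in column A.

Take the compensation level at the base of the deeper column (depth z_c below the surface of column A) and equate Σ ρ_i t_i down to z_c; mantle fills any gap and the z_c terms cancel.
Column A: x×903 + 15480×2800 + 19630×3050 + (z_c − 35110 − x)×3350
Column B: 1666×0 + 14970×2680 + 11360×2930 + (z_c − 1666 − 26330)×3350
The z_c×3350 term appears on both sides and cancels. Collect the known terms of each column as K = Σ(ρt)_known − 3350 × (depth of known layers): K_A = 103215500 − 3350×35110 = −14403000; K_B = 73404400 − 3350×(1666 + 26330) = −20382200.
Balance: K_A − x×(3350 − 903) = K_B, so x = (K_A − K_B)/(3350 − 903) = 5979200/2447 = 2440 m.

2440 m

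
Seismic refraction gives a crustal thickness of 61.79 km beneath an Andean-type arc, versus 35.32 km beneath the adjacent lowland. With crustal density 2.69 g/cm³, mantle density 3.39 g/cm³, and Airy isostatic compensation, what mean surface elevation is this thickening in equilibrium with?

Excess crust Δ = 61.79 km − 35.32 km = 26.47 km, split between elevation h and root r with h + r = Δ.
Airy balance ρ_c h = (ρ_m − ρ_c) r gives r = h ρ_c/(ρ_m − ρ_c), so h (1 + ρ_c/(ρ_m − ρ_c)) = Δ, i.e. h = Δ (ρ_m − ρ_c)/ρ_m.
h = 26.47 km × 0.7/3.39 = 5.47 km.

5.47 km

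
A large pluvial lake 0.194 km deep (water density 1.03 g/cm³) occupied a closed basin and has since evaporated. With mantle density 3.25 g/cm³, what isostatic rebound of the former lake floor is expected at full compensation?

u = d ρ_w/ρ_m = 0.194 km × 1.03/3.25 = 0.0615 km.

0.0615 km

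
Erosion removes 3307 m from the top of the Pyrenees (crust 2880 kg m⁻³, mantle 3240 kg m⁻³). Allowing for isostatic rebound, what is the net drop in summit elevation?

367 m

Rebound u = e ρ_c/ρ_m = 3307 m × 2880/3240 = 2940 m.
Net surface drop = e − u = 3307 m − 2940 m = e (ρ_m − ρ_c)/ρ_m = 367 m.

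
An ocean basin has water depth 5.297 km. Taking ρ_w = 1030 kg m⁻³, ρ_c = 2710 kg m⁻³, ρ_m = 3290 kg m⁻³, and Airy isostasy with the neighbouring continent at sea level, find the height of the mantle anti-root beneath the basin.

15.3 km

In Airy isostatic equilibrium: replacing crust with seawater at the top is compensated by replacing crust with mantle at the base: d (ρ_c − ρ_w) = a (ρ_m − ρ_c).
a = d (ρ_c − ρ_w)/(ρ_m − ρ_c) = 5.297 km × 1680/580 = 15.3 km.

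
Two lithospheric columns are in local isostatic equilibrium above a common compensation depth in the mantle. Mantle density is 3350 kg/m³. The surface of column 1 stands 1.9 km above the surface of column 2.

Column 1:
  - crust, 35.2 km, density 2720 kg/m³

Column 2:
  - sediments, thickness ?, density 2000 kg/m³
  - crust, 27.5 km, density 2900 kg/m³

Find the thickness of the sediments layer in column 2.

2.55 km

Take the compensation level at the base of the deeper column (depth z_c below the surface of column 1) and equate Σ ρ_i t_i down to z_c; mantle fills any gap and the z_c terms cancel.
Column 1: 35.2×2720 + (z_c − 35.2)×3350
Column 2: 1.9×0 + x×2000 + 27.5×2900 + (z_c − 1.9 − 27.5 − x)×3350
The z_c×3350 term appears on both sides and cancels. Collect the known terms of each column as K = Σ(ρt)_known − 3350 × (depth of known layers): K_1 = 95744 − 3350×35.2 = −22176; K_2 = 79750 − 3350×(1.9 + 27.5) = −18740.
Balance: K_1 = K_2 − x×(3350 − 2000), so x = (K_2 − K_1)/(3350 − 2000) = 3436/1350 = 2.55 km.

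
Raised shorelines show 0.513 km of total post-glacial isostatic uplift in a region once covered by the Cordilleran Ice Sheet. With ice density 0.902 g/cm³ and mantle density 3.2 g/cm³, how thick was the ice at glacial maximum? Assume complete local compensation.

u = t ρ_ice/ρ_m → t = u ρ_m/ρ_ice = 0.513 km × 3.2/0.902 = 1.82 km.

1.82 km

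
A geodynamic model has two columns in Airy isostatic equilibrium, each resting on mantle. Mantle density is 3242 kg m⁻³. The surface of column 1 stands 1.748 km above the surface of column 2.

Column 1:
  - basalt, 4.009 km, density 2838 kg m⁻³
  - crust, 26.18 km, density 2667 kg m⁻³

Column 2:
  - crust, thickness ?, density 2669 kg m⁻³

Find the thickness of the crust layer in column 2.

Take the compensation level at the base of the deeper column (depth z_c below the surface of column 1) and equate Σ ρ_i t_i down to z_c; mantle fills any gap and the z_c terms cancel.
Column 1: 4.009×2838 + 26.18×2667 + (z_c − 30.189)×3242
Column 2: 1.748×0 + x×2669 + (z_c − 1.748 − 0 − x)×3242
The z_c×3242 term appears on both sides and cancels. Collect the known terms of each column as K = Σ(ρt)_known − 3242 × (depth of known layers): K_1 = 81199.602 − 3242×30.189 = −16673.136; K_2 = 0 − 3242×(1.748 + 0) = −5667.016.
Balance: K_1 = K_2 − x×(3242 − 2669), so x = (K_2 − K_1)/(3242 − 2669) = 11006.1/573 = 19.2 km.

19.2 km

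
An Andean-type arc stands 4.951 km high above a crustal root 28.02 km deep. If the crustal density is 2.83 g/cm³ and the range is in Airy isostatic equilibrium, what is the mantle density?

3.33 g/cm³

Airy balance: ρ_c h = (ρ_m − ρ_c) r → ρ_m = ρ_c (1 + h/r).
ρ_m = 2.83 × (1 + 4.951 km/28.02 km) = 3.33 g/cm³.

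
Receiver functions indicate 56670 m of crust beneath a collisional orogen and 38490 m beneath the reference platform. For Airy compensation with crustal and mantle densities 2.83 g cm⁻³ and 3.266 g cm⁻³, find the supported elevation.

2430 m

Excess crust Δ = 56670 m − 38490 m = 18180 m, split between elevation h and root r with h + r = Δ.
Airy balance ρ_c h = (ρ_m − ρ_c) r gives r = h ρ_c/(ρ_m − ρ_c), so h (1 + ρ_c/(ρ_m − ρ_c)) = Δ, i.e. h = Δ (ρ_m − ρ_c)/ρ_m.
h = 18180 m × 0.436/3.266 = 2430 m.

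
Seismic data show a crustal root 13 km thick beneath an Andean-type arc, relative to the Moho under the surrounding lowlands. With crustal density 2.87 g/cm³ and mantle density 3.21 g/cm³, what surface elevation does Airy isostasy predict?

1.54 km

Equating mass per unit area of the two columns: ρ_c h = (ρ_m − ρ_c) r.
h = r (ρ_m − ρ_c) / ρ_c = 13 km × (3.21 − 2.87) / 2.87 = 1.54 km.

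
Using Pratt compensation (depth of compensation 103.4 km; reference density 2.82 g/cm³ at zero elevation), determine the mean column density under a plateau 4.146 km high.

2.71 g/cm³

Pratt balance: ρ_ref D = ρ (D + h).
ρ = ρ_ref D/(D + h) = 2.82 × 103.4 km/(103.4 km + 4.146 km) = 2.71 g/cm³.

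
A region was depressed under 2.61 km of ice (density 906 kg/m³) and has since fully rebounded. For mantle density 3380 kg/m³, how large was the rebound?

0.7 km

Removing the load lets mantle flow back in; uplift u satisfies ρ_ice t = ρ_m u.
u = t ρ_ice/ρ_m = 2.61 km × 906/3380 = 0.7 km.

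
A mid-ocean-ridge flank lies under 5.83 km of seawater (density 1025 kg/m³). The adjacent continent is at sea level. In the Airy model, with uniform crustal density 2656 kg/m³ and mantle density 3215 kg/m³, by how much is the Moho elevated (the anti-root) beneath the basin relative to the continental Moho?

17 km

Balancing pressure at the compensation depth: replacing crust with seawater at the top is compensated by replacing crust with mantle at the base: d (ρ_c − ρ_w) = a (ρ_m − ρ_c).
a = d (ρ_c − ρ_w)/(ρ_m − ρ_c) = 5.83 km × 1631/559 = 17 km.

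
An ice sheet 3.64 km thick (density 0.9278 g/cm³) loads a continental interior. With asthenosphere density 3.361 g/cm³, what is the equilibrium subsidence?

1 km

For local isostatic compensation: the ice load ρ_ice t is balanced by mantle displaced below, ρ_m s.
s = t ρ_ice / ρ_m = 3.64 km × 0.9278/3.361 = 1 km.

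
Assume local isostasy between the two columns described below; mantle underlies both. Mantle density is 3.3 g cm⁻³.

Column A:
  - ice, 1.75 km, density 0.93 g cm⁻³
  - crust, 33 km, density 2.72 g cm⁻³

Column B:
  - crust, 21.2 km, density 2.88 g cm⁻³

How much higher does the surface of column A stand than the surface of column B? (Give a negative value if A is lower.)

For any compensation level in the mantle, the mantle terms cancel and isostasy reduces to e = (Σt_A − Σt_B) − (Σ(ρt)_A − Σ(ρt)_B) / ρ_m.
Σt_A = 34.75 km; Σt_B = 21.2 km; Σ(ρt)_A = 91.3875; Σ(ρt)_B = 61.056 (in km·g cm⁻³).
e = (34.75 − 21.2) − (91.3875 − 61.056) / 3.3 = 4.36 km.

4.36 km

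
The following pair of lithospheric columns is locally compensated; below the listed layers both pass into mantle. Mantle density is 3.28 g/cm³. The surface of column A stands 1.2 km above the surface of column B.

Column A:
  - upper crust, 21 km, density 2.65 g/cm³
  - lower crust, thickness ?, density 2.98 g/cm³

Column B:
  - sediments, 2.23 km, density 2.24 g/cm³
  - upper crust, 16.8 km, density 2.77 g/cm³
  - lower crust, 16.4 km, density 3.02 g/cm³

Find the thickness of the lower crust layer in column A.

19.5 km

Take the compensation level at the base of the deeper column (depth z_c below the surface of column A) and equate Σ ρ_i t_i down to z_c; mantle fills any gap and the z_c terms cancel.
Column A: 21×2.65 + x×2.98 + (z_c − 21 − x)×3.28
Column B: 1.2×0 + 2.23×2.24 + 16.8×2.77 + 16.4×3.02 + (z_c − 1.2 − 35.43)×3.28
The z_c×3.28 term appears on both sides and cancels. Collect the known terms of each column as K = Σ(ρt)_known − 3.28 × (depth of known layers): K_A = 55.65 − 3.28×21 = −13.23; K_B = 101.0592 − 3.28×(1.2 + 35.43) = −19.0872.
Balance: K_A − x×(3.28 − 2.98) = K_B, so x = (K_A − K_B)/(3.28 − 2.98) = 5.8572/0.3 = 19.5 km.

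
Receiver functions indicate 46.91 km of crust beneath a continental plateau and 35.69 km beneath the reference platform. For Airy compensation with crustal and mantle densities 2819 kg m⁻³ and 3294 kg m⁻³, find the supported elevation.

1.62 km

Excess crust Δ = 46.91 km − 35.69 km = 11.22 km, split between elevation h and root r with h + r = Δ.
Airy balance ρ_c h = (ρ_m − ρ_c) r gives r = h ρ_c/(ρ_m − ρ_c), so h (1 + ρ_c/(ρ_m − ρ_c)) = Δ, i.e. h = Δ (ρ_m − ρ_c)/ρ_m.
h = 11.22 km × 475/3294 = 1.62 km.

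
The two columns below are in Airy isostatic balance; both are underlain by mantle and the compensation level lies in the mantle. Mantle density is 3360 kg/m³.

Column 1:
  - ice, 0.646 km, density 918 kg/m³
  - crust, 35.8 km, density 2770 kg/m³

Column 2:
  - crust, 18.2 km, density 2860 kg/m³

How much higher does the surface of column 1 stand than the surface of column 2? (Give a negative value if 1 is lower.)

For any compensation level in the mantle, the mantle terms cancel and isostasy reduces to e = (Σt_1 − Σt_2) − (Σ(ρt)_1 − Σ(ρt)_2) / ρ_m.
Σt_1 = 36.446 km; Σt_2 = 18.2 km; Σ(ρt)_1 = 99759.028; Σ(ρt)_2 = 52052 (in km·kg/m³).
e = (36.446 − 18.2) − (99759.028 − 52052) / 3360 = 4.05 km.

4.05 km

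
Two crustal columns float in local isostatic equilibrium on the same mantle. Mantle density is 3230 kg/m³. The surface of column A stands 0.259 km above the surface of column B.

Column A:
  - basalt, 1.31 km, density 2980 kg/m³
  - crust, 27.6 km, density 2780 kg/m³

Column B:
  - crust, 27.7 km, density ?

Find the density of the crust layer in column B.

2800 kg/m³

Take the compensation level at the base of the deeper column (depth z_c below the surface of column A) and equate Σ ρ_i t_i down to z_c; mantle fills any gap and the z_c terms cancel.
Column A: 1.31×2980 + 27.6×2780 + (z_c − 28.91)×3230
Column B: 0.259×0 + 27.7×ρ + (z_c − 0.259 − 27.7)×3230
The z_c×3230 term appears on both sides and cancels. Collect the known terms of each column as K = Σ(ρt)_known − 3230 × (depth of known layers): K_A = 80631.8 − 3230×28.91 = −12747.5; K_B = 0 − 3230×(0.259 + 27.7) = −90307.57.
Balance: K_A = K_B + 27.7×ρ, so ρ = (K_A − K_B)/27.7 = 77560.1/27.7 = 2800 kg/m³.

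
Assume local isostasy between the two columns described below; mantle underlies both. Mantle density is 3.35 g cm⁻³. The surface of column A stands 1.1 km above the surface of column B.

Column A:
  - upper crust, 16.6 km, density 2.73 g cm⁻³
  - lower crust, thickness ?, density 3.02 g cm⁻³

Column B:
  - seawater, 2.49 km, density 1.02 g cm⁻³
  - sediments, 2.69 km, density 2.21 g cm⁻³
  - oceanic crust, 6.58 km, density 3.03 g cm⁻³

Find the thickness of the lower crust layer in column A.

Take the compensation level at the base of the deeper column (depth z_c below the surface of column A) and equate Σ ρ_i t_i down to z_c; mantle fills any gap and the z_c terms cancel.
Column A: 16.6×2.73 + x×3.02 + (z_c − 16.6 − x)×3.35
Column B: 1.1×0 + 2.49×1.02 + 2.69×2.21 + 6.58×3.03 + (z_c − 1.1 − 11.76)×3.35
The z_c×3.35 term appears on both sides and cancels. Collect the known terms of each column as K = Σ(ρt)_known − 3.35 × (depth of known layers): K_A = 45.318 − 3.35×16.6 = −10.292; K_B = 28.4221 − 3.35×(1.1 + 11.76) = −14.6589.
Balance: K_A − x×(3.35 − 3.02) = K_B, so x = (K_A − K_B)/(3.35 − 3.02) = 4.3669/0.33 = 13.2 km.

13.2 km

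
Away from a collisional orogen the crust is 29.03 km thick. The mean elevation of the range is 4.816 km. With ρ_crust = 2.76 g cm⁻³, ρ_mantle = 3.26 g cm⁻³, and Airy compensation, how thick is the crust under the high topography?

Root depth r = h ρ_c / (ρ_m − ρ_c) = 4.816 km × 2.76 / 0.5 = 26.58 km.
Total thickness = T + h + r = 29.03 km + 4.816 km + 26.58 km = 60.4 km.

60.4 km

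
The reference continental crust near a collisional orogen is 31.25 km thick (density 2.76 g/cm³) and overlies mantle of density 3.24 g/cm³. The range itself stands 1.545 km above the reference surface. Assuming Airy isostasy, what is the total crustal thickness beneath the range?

41.7 km

Root depth r = h ρ_c / (ρ_m − ρ_c) = 1.545 km × 2.76 / 0.48 = 8.884 km.
Total thickness = T + h + r = 31.25 km + 1.545 km + 8.884 km = 41.7 km.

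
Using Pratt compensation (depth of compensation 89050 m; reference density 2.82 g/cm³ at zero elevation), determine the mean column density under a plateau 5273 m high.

Pratt balance: ρ_ref D = ρ (D + h).
ρ = ρ_ref D/(D + h) = 2.82 × 89050 m/(89050 m + 5273 m) = 2.66 g/cm³.

2.66 g/cm³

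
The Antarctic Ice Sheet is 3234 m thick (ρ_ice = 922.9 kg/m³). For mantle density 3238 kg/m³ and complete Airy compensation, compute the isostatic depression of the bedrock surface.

922 m

Balancing pressure at the compensation depth: the ice load ρ_ice t is balanced by mantle displaced below, ρ_m s.
s = t ρ_ice / ρ_m = 3234 m × 922.9/3238 = 922 m.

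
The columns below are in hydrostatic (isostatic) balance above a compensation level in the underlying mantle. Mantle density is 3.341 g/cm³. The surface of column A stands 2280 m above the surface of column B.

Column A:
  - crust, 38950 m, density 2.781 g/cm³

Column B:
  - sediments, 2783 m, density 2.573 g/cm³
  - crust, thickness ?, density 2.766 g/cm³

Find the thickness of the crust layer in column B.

21000 m

Take the compensation level at the base of the deeper column (depth z_c below the surface of column A) and equate Σ ρ_i t_i down to z_c; mantle fills any gap and the z_c terms cancel.
Column A: 38950×2.781 + (z_c − 38950)×3.341
Column B: 2280×0 + 2783×2.573 + x×2.766 + (z_c − 2280 − 2783 − x)×3.341
The z_c×3.341 term appears on both sides and cancels. Collect the known terms of each column as K = Σ(ρt)_known − 3.341 × (depth of known layers): K_A = 108319.95 − 3.341×38950 = −21812; K_B = 7160.659 − 3.341×(2280 + 2783) = −9754.824.
Balance: K_A = K_B − x×(3.341 − 2.766), so x = (K_B − K_A)/(3.341 − 2.766) = 12057.2/0.575 = 21000 m.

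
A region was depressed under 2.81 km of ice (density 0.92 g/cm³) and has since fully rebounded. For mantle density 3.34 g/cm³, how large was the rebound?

0.774 km

Removing the load lets mantle flow back in; uplift u satisfies ρ_ice t = ρ_m u.
u = t ρ_ice/ρ_m = 2.81 km × 0.92/3.34 = 0.774 km.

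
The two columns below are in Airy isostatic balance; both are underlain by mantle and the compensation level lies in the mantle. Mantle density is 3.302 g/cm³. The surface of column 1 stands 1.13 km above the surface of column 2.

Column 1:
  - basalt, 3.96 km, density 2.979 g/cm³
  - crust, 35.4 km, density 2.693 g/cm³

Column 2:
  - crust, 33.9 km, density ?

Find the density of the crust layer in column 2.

2.74 g/cm³

Take the compensation level at the base of the deeper column (depth z_c below the surface of column 1) and equate Σ ρ_i t_i down to z_c; mantle fills any gap and the z_c terms cancel.
Column 1: 3.96×2.979 + 35.4×2.693 + (z_c − 39.36)×3.302
Column 2: 1.13×0 + 33.9×ρ + (z_c − 1.13 − 33.9)×3.302
The z_c×3.302 term appears on both sides and cancels. Collect the known terms of each column as K = Σ(ρt)_known − 3.302 × (depth of known layers): K_1 = 107.12904 − 3.302×39.36 = −22.83768; K_2 = 0 − 3.302×(1.13 + 33.9) = −115.66906.
Balance: K_1 = K_2 + 33.9×ρ, so ρ = (K_1 − K_2)/33.9 = 92.8314/33.9 = 2.74 g/cm³.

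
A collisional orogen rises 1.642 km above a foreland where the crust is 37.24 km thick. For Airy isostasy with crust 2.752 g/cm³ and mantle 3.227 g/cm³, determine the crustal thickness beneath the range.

48.4 km

Root depth r = h ρ_c / (ρ_m − ρ_c) = 1.642 km × 2.752 / 0.475 = 9.513 km.
Total thickness = T + h + r = 37.24 km + 1.642 km + 9.513 km = 48.4 km.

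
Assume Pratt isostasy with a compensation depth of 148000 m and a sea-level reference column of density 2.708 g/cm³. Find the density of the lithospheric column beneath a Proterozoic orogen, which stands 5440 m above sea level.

Pratt balance: ρ_ref D = ρ (D + h).
ρ = ρ_ref D/(D + h) = 2.708 × 148000 m/(148000 m + 5440 m) = 2.61 g/cm³.

2.61 g/cm³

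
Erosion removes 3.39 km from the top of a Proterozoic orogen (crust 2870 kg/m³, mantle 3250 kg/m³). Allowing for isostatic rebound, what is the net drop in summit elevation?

0.396 km

Rebound u = e ρ_c/ρ_m = 3.39 km × 2870/3250 = 2.994 km.
Net surface drop = e − u = 3.39 km − 2.994 km = e (ρ_m − ρ_c)/ρ_m = 0.396 km.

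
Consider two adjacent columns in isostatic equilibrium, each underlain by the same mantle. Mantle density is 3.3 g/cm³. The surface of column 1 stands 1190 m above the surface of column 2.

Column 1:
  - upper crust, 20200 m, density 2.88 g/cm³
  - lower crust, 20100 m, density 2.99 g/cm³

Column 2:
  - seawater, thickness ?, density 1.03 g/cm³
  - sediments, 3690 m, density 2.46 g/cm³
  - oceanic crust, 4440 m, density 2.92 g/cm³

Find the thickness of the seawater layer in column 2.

2640 m

Take the compensation level at the base of the deeper column (depth z_c below the surface of column 1) and equate Σ ρ_i t_i down to z_c; mantle fills any gap and the z_c terms cancel.
Column 1: 20200×2.88 + 20100×2.99 + (z_c − 40300)×3.3
Column 2: 1190×0 + x×1.03 + 3690×2.46 + 4440×2.92 + (z_c − 1190 − 8130 − x)×3.3
The z_c×3.3 term appears on both sides and cancels. Collect the known terms of each column as K = Σ(ρt)_known − 3.3 × (depth of known layers): K_1 = 118275 − 3.3×40300 = −14715; K_2 = 22042.2 − 3.3×(1190 + 8130) = −8713.8.
Balance: K_1 = K_2 − x×(3.3 − 1.03), so x = (K_2 − K_1)/(3.3 − 1.03) = 6001.2/2.27 = 2640 m.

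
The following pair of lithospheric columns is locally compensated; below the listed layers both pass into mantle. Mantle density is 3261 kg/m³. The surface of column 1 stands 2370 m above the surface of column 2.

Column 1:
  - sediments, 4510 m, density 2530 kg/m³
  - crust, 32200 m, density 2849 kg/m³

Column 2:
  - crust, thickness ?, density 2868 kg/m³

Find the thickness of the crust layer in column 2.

22500 m

Take the compensation level at the base of the deeper column (depth z_c below the surface of column 1) and equate Σ ρ_i t_i down to z_c; mantle fills any gap and the z_c terms cancel.
Column 1: 4510×2530 + 32200×2849 + (z_c − 36710)×3261
Column 2: 2370×0 + x×2868 + (z_c − 2370 − 0 − x)×3261
The z_c×3261 term appears on both sides and cancels. Collect the known terms of each column as K = Σ(ρt)_known − 3261 × (depth of known layers): K_1 = 103148100 − 3261×36710 = −16563210; K_2 = 0 − 3261×(2370 + 0) = −7728570.
Balance: K_1 = K_2 − x×(3261 − 2868), so x = (K_2 − K_1)/(3261 − 2868) = 8834640/393 = 22500 m.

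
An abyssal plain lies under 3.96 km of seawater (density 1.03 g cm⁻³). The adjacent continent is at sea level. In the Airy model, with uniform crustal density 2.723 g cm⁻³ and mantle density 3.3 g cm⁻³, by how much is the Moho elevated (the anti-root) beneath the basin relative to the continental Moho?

In Airy isostatic equilibrium: replacing crust with seawater at the top is compensated by replacing crust with mantle at the base: d (ρ_c − ρ_w) = a (ρ_m − ρ_c).
a = d (ρ_c − ρ_w)/(ρ_m − ρ_c) = 3.96 km × 1.693/0.577 = 11.6 km.

11.6 km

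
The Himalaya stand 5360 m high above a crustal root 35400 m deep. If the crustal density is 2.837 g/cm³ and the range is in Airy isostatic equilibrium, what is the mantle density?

3.27 g/cm³

Airy balance: ρ_c h = (ρ_m − ρ_c) r → ρ_m = ρ_c (1 + h/r).
ρ_m = 2.837 × (1 + 5360 m/35400 m) = 3.27 g/cm³.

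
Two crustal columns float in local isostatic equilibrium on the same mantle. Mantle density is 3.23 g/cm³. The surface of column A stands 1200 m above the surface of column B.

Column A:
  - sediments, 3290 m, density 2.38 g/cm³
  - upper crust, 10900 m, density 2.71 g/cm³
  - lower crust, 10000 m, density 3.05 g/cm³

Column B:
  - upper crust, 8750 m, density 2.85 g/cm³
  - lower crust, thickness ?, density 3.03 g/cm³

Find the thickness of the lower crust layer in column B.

15300 m

Take the compensation level at the base of the deeper column (depth z_c below the surface of column A) and equate Σ ρ_i t_i down to z_c; mantle fills any gap and the z_c terms cancel.
Column A: 3290×2.38 + 10900×2.71 + 10000×3.05 + (z_c − 24190)×3.23
Column B: 1200×0 + 8750×2.85 + x×3.03 + (z_c − 1200 − 8750 − x)×3.23
The z_c×3.23 term appears on both sides and cancels. Collect the known terms of each column as K = Σ(ρt)_known − 3.23 × (depth of known layers): K_A = 67869.2 − 3.23×24190 = −10264.5; K_B = 24937.5 − 3.23×(1200 + 8750) = −7201.
Balance: K_A = K_B − x×(3.23 − 3.03), so x = (K_B − K_A)/(3.23 − 3.03) = 3063.5/0.2 = 15300 m.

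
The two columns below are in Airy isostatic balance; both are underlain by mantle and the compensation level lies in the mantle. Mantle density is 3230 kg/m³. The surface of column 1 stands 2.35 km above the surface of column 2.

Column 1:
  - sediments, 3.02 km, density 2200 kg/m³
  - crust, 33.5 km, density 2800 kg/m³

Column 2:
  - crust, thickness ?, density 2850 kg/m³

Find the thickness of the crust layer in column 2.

26.1 km

Take the compensation level at the base of the deeper column (depth z_c below the surface of column 1) and equate Σ ρ_i t_i down to z_c; mantle fills any gap and the z_c terms cancel.
Column 1: 3.02×2200 + 33.5×2800 + (z_c − 36.52)×3230
Column 2: 2.35×0 + x×2850 + (z_c − 2.35 − 0 − x)×3230
The z_c×3230 term appears on both sides and cancels. Collect the known terms of each column as K = Σ(ρt)_known − 3230 × (depth of known layers): K_1 = 100444 − 3230×36.52 = −17515.6; K_2 = 0 − 3230×(2.35 + 0) = −7590.5.
Balance: K_1 = K_2 − x×(3230 − 2850), so x = (K_2 − K_1)/(3230 − 2850) = 9925.1/380 = 26.1 km.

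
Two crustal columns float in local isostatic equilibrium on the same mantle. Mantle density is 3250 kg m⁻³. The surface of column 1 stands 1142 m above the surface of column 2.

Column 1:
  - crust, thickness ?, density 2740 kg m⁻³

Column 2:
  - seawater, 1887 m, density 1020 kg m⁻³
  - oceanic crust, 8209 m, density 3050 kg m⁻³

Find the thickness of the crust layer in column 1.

Take the compensation level at the base of the deeper column (depth z_c below the surface of column 1) and equate Σ ρ_i t_i down to z_c; mantle fills any gap and the z_c terms cancel.
Column 1: x×2740 + (z_c − 0 − x)×3250
Column 2: 1142×0 + 1887×1020 + 8209×3050 + (z_c − 1142 − 10096)×3250
The z_c×3250 term appears on both sides and cancels. Collect the known terms of each column as K = Σ(ρt)_known − 3250 × (depth of known layers): K_1 = 0 − 3250×0 = 0; K_2 = 26962190 − 3250×(1142 + 10096) = −9561310.
Balance: K_1 − x×(3250 − 2740) = K_2, so x = (K_1 − K_2)/(3250 − 2740) = 9561310/510 = 18700 m.

18700 m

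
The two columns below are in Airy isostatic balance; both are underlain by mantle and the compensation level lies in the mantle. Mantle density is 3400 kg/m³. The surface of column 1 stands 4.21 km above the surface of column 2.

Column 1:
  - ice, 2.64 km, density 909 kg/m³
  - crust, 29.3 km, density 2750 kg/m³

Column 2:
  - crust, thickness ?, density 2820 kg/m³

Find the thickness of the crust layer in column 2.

19.5 km

Take the compensation level at the base of the deeper column (depth z_c below the surface of column 1) and equate Σ ρ_i t_i down to z_c; mantle fills any gap and the z_c terms cancel.
Column 1: 2.64×909 + 29.3×2750 + (z_c − 31.94)×3400
Column 2: 4.21×0 + x×2820 + (z_c − 4.21 − 0 − x)×3400
The z_c×3400 term appears on both sides and cancels. Collect the known terms of each column as K = Σ(ρt)_known − 3400 × (depth of known layers): K_1 = 82974.76 − 3400×31.94 = −25621.24; K_2 = 0 − 3400×(4.21 + 0) = −14314.
Balance: K_1 = K_2 − x×(3400 − 2820), so x = (K_2 − K_1)/(3400 − 2820) = 11307.2/580 = 19.5 km.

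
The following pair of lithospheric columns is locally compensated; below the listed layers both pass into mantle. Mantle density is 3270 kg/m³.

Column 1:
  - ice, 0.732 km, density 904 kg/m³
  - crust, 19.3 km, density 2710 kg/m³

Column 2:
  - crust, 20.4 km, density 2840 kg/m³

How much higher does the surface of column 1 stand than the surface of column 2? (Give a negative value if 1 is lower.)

1.15 km

For any compensation level in the mantle, the mantle terms cancel and isostasy reduces to e = (Σt_1 − Σt_2) − (Σ(ρt)_1 − Σ(ρt)_2) / ρ_m.
Σt_1 = 20.032 km; Σt_2 = 20.4 km; Σ(ρt)_1 = 52964.728; Σ(ρt)_2 = 57936 (in km·kg/m³).
e = (20.032 − 20.4) − (52964.728 − 57936) / 3270 = 1.15 km.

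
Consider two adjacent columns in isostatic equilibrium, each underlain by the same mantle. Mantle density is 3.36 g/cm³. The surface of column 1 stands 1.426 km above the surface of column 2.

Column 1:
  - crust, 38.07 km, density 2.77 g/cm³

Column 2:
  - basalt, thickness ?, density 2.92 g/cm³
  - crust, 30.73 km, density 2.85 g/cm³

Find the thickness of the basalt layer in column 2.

4.54 km

Take the compensation level at the base of the deeper column (depth z_c below the surface of column 1) and equate Σ ρ_i t_i down to z_c; mantle fills any gap and the z_c terms cancel.
Column 1: 38.07×2.77 + (z_c − 38.07)×3.36
Column 2: 1.426×0 + x×2.92 + 30.73×2.85 + (z_c − 1.426 − 30.73 − x)×3.36
The z_c×3.36 term appears on both sides and cancels. Collect the known terms of each column as K = Σ(ρt)_known − 3.36 × (depth of known layers): K_1 = 105.4539 − 3.36×38.07 = −22.4613; K_2 = 87.5805 − 3.36×(1.426 + 30.73) = −20.46366.
Balance: K_1 = K_2 − x×(3.36 − 2.92), so x = (K_2 − K_1)/(3.36 − 2.92) = 1.99764/0.44 = 4.54 km.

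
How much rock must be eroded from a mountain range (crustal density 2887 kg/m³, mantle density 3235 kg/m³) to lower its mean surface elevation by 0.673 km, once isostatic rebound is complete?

Net drop Δ = e − u = e − e ρ_c/ρ_m = e (ρ_m − ρ_c)/ρ_m.
e = Δ ρ_m/(ρ_m − ρ_c) = 0.673 km × 3235/348 = 6.26 km.

6.26 km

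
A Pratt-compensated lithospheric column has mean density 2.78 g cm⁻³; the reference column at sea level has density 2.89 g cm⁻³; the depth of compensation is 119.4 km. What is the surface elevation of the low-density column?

4.72 km

ρ_ref D = ρ (D + h) → h = D (ρ_ref − ρ)/ρ.
h = 119.4 km × (2.89 − 2.78)/2.78 = 4.72 km.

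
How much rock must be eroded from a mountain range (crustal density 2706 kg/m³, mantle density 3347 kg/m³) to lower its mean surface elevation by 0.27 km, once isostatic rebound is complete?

Net drop Δ = e − u = e − e ρ_c/ρ_m = e (ρ_m − ρ_c)/ρ_m.
e = Δ ρ_m/(ρ_m − ρ_c) = 0.27 km × 3347/641 = 1.41 km.

1.41 km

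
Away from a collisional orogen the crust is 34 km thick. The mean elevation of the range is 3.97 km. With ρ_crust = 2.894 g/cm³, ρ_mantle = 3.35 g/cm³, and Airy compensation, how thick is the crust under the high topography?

Root depth r = h ρ_c / (ρ_m − ρ_c) = 3.97 km × 2.894 / 0.456 = 25.2 km.
Total thickness = T + h + r = 34 km + 3.97 km + 25.2 km = 63.2 km.

63.2 km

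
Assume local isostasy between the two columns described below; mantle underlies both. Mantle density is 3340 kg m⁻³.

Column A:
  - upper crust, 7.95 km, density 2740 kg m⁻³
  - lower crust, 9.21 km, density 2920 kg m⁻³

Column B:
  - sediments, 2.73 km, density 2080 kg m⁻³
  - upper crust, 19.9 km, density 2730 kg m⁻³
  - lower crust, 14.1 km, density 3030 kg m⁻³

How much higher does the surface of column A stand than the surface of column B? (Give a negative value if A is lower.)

For any compensation level in the mantle, the mantle terms cancel and isostasy reduces to e = (Σt_A − Σt_B) − (Σ(ρt)_A − Σ(ρt)_B) / ρ_m.
Σt_A = 17.16 km; Σt_B = 36.73 km; Σ(ρt)_A = 48676.2; Σ(ρt)_B = 102728.4 (in km·kg m⁻³).
e = (17.16 − 36.73) − (48676.2 − 102728.4) / 3340 = −3.39 km.

−3.39 km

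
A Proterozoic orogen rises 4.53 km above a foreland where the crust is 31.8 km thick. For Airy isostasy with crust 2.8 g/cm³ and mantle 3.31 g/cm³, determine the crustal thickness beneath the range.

Root depth r = h ρ_c / (ρ_m − ρ_c) = 4.53 km × 2.8 / 0.51 = 24.87 km.
Total thickness = T + h + r = 31.8 km + 4.53 km + 24.87 km = 61.2 km.

61.2 km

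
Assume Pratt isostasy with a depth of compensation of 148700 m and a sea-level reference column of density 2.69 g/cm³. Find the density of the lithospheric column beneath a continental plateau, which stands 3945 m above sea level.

2.62 g/cm³

Pratt balance: ρ_ref D = ρ (D + h).
ρ = ρ_ref D/(D + h) = 2.69 × 148700 m/(148700 m + 3945 m) = 2.62 g/cm³.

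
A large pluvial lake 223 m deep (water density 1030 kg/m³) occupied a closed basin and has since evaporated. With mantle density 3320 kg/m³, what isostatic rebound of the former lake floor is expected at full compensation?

u = d ρ_w/ρ_m = 223 m × 1030/3320 = 69.2 m.

69.2 m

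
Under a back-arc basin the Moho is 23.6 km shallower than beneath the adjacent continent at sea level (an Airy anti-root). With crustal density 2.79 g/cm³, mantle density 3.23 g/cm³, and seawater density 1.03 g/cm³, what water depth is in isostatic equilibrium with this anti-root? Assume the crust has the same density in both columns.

Replacing a thickness d of crust by seawater at the top must be balanced by replacing crust with mantle at the base: d (ρ_c − ρ_w) = a (ρ_m − ρ_c).
d = a (ρ_m − ρ_c)/(ρ_c − ρ_w) = 23.6 km × 0.44/1.76 = 5.9 km.

5.9 km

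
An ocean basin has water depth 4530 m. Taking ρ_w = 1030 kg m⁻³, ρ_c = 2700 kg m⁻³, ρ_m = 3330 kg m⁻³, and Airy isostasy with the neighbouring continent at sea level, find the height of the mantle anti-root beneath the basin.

In Airy isostatic equilibrium: replacing crust with seawater at the top is compensated by replacing crust with mantle at the base: d (ρ_c − ρ_w) = a (ρ_m − ρ_c).
a = d (ρ_c − ρ_w)/(ρ_m − ρ_c) = 4530 m × 1670/630 = 12000 m.

12000 m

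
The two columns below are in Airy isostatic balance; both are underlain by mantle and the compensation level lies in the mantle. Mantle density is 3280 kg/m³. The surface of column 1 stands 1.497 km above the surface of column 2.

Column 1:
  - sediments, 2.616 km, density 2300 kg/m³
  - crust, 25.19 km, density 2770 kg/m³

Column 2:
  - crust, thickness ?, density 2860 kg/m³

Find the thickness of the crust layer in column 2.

25 km

Take the compensation level at the base of the deeper column (depth z_c below the surface of column 1) and equate Σ ρ_i t_i down to z_c; mantle fills any gap and the z_c terms cancel.
Column 1: 2.616×2300 + 25.19×2770 + (z_c − 27.806)×3280
Column 2: 1.497×0 + x×2860 + (z_c − 1.497 − 0 − x)×3280
The z_c×3280 term appears on both sides and cancels. Collect the known terms of each column as K = Σ(ρt)_known − 3280 × (depth of known layers): K_1 = 75793.1 − 3280×27.806 = −15410.58; K_2 = 0 − 3280×(1.497 + 0) = −4910.16.
Balance: K_1 = K_2 − x×(3280 − 2860), so x = (K_2 − K_1)/(3280 − 2860) = 10500.4/420 = 25 km.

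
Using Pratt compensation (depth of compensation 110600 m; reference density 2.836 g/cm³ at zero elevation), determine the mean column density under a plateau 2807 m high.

Pratt balance: ρ_ref D = ρ (D + h).
ρ = ρ_ref D/(D + h) = 2.836 × 110600 m/(110600 m + 2807 m) = 2.77 g/cm³.

2.77 g/cm³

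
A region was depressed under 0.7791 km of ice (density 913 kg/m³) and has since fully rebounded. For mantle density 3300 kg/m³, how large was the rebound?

Removing the load lets mantle flow back in; uplift u satisfies ρ_ice t = ρ_m u.
u = t ρ_ice/ρ_m = 0.7791 km × 913/3300 = 0.216 km.

0.216 km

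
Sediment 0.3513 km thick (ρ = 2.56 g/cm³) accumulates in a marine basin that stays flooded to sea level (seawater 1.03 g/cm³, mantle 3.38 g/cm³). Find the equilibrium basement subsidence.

Submarine loading: the sediment displaces seawater, and the subsidence is in turn flooded, so s (ρ_m − ρ_w) = t (ρ_sed − ρ_w).
s = 0.3513 km × (2.56 − 1.03) / (3.38 − 1.03) = 0.229 km.

0.229 km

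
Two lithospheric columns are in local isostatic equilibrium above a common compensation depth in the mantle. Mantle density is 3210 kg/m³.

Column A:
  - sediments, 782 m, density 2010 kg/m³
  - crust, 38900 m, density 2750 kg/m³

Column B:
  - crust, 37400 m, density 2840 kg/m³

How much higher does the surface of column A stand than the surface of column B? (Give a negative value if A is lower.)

1560 m

For any compensation level in the mantle, the mantle terms cancel and isostasy reduces to e = (Σt_A − Σt_B) − (Σ(ρt)_A − Σ(ρt)_B) / ρ_m.
Σt_A = 39682 m; Σt_B = 37400 m; Σ(ρt)_A = 108546820; Σ(ρt)_B = 106216000 (in m·kg/m³).
e = (39682 − 37400) − (108546820 − 106216000) / 3210 = 1560 m.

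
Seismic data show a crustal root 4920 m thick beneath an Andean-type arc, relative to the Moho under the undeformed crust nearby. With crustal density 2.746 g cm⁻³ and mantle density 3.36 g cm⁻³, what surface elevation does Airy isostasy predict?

Equating mass per unit area of the two columns: ρ_c h = (ρ_m − ρ_c) r.
h = r (ρ_m − ρ_c) / ρ_c = 4920 m × (3.36 − 2.746) / 2.746 = 1100 m.

1100 m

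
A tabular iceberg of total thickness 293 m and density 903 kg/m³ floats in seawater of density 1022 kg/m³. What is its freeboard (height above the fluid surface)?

Floating equilibrium: submerged depth d = t ρ_obj/ρ_fluid = 293 m × 903/1022 = 258.9 m.
Freeboard = t − d = 293 m − 258.9 m = 34.1 m.

34.1 m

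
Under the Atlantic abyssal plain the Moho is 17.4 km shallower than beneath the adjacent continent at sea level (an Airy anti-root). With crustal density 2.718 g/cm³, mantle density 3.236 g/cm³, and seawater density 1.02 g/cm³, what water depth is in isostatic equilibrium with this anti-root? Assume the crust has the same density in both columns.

Replacing a thickness d of crust by seawater at the top must be balanced by replacing crust with mantle at the base: d (ρ_c − ρ_w) = a (ρ_m − ρ_c).
d = a (ρ_m − ρ_c)/(ρ_c − ρ_w) = 17.4 km × 0.518/1.698 = 5.31 km.

5.31 km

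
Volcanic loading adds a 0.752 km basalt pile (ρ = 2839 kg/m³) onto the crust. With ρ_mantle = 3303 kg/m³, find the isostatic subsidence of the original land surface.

0.646 km

Subaerial loading: s = t ρ_load / ρ_m.
s = 0.752 km × 2839/3303 = 0.646 km.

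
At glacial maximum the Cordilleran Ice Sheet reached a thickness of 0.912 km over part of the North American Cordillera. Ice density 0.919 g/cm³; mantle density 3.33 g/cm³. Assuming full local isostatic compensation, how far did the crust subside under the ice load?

0.252 km

Isostatic balance requires: the ice load ρ_ice t is balanced by mantle displaced below, ρ_m s.
s = t ρ_ice / ρ_m = 0.912 km × 0.919/3.33 = 0.252 km.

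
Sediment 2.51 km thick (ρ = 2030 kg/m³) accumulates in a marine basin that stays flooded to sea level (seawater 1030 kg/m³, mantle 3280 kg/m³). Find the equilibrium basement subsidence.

1.12 km

Submarine loading: the sediment displaces seawater, and the subsidence is in turn flooded, so s (ρ_m − ρ_w) = t (ρ_sed − ρ_w).
s = 2.51 km × (2030 − 1030) / (3280 − 1030) = 1.12 km.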